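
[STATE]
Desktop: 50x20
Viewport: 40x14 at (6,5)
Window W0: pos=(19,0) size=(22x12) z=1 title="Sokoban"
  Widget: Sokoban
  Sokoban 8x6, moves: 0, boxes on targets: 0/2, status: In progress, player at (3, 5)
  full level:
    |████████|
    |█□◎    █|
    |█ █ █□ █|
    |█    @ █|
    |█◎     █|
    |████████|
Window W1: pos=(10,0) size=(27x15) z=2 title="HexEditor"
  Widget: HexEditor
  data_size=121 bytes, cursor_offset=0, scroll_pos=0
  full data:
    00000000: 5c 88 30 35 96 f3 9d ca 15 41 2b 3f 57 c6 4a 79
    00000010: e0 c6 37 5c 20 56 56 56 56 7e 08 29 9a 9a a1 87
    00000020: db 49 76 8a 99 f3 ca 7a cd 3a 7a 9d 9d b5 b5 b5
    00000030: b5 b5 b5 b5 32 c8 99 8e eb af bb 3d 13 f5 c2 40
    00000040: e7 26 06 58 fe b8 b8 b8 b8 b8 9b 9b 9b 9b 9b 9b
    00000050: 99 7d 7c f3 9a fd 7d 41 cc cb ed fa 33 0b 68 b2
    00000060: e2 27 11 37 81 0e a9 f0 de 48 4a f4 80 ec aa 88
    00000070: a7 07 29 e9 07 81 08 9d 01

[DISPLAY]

    ┃00000020  db 49 76 8a 99 ┃   ┃     
    ┃00000030  b5 b5 b5 b5 32 ┃   ┃     
    ┃00000040  e7 26 06 58 fe ┃   ┃     
    ┃00000050  99 7d 7c f3 9a ┃   ┃     
    ┃00000060  e2 27 11 37 81 ┃   ┃     
    ┃00000070  a7 07 29 e9 07 ┃   ┃     
    ┃                         ┃━━━┛     
    ┃                         ┃         
    ┃                         ┃         
    ┗━━━━━━━━━━━━━━━━━━━━━━━━━┛         
                                        
                                        
                                        
                                        


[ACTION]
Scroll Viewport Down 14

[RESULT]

    ┃00000030  b5 b5 b5 b5 32 ┃   ┃     
    ┃00000040  e7 26 06 58 fe ┃   ┃     
    ┃00000050  99 7d 7c f3 9a ┃   ┃     
    ┃00000060  e2 27 11 37 81 ┃   ┃     
    ┃00000070  a7 07 29 e9 07 ┃   ┃     
    ┃                         ┃━━━┛     
    ┃                         ┃         
    ┃                         ┃         
    ┗━━━━━━━━━━━━━━━━━━━━━━━━━┛         
                                        
                                        
                                        
                                        
                                        


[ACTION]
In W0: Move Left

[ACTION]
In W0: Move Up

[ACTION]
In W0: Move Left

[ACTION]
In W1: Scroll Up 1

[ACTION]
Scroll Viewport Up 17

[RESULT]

    ┏━━━━━━━━━━━━━━━━━━━━━━━━━┓━━━┓     
    ┃ HexEditor               ┃   ┃     
    ┠─────────────────────────┨───┨     
    ┃00000000  5C 88 30 35 96 ┃   ┃     
    ┃00000010  e0 c6 37 5c 20 ┃   ┃     
    ┃00000020  db 49 76 8a 99 ┃   ┃     
    ┃00000030  b5 b5 b5 b5 32 ┃   ┃     
    ┃00000040  e7 26 06 58 fe ┃   ┃     
    ┃00000050  99 7d 7c f3 9a ┃   ┃     
    ┃00000060  e2 27 11 37 81 ┃   ┃     
    ┃00000070  a7 07 29 e9 07 ┃   ┃     
    ┃                         ┃━━━┛     
    ┃                         ┃         
    ┃                         ┃         


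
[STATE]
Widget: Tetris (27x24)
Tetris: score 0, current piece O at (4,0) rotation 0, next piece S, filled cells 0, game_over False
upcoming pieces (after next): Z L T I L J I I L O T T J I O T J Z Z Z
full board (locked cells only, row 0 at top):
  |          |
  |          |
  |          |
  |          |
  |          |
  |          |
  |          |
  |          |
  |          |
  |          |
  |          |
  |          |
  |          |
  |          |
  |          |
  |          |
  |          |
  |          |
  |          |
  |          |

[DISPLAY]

    ▓▓    │Next:           
    ▓▓    │ ░░             
          │░░              
          │                
          │                
          │                
          │Score:          
          │0               
          │                
          │                
          │                
          │                
          │                
          │                
          │                
          │                
          │                
          │                
          │                
          │                
          │                
          │                
          │                
          │                


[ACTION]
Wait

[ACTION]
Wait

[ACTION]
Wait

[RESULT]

          │Next:           
          │ ░░             
          │░░              
    ▓▓    │                
    ▓▓    │                
          │                
          │Score:          
          │0               
          │                
          │                
          │                
          │                
          │                
          │                
          │                
          │                
          │                
          │                
          │                
          │                
          │                
          │                
          │                
          │                


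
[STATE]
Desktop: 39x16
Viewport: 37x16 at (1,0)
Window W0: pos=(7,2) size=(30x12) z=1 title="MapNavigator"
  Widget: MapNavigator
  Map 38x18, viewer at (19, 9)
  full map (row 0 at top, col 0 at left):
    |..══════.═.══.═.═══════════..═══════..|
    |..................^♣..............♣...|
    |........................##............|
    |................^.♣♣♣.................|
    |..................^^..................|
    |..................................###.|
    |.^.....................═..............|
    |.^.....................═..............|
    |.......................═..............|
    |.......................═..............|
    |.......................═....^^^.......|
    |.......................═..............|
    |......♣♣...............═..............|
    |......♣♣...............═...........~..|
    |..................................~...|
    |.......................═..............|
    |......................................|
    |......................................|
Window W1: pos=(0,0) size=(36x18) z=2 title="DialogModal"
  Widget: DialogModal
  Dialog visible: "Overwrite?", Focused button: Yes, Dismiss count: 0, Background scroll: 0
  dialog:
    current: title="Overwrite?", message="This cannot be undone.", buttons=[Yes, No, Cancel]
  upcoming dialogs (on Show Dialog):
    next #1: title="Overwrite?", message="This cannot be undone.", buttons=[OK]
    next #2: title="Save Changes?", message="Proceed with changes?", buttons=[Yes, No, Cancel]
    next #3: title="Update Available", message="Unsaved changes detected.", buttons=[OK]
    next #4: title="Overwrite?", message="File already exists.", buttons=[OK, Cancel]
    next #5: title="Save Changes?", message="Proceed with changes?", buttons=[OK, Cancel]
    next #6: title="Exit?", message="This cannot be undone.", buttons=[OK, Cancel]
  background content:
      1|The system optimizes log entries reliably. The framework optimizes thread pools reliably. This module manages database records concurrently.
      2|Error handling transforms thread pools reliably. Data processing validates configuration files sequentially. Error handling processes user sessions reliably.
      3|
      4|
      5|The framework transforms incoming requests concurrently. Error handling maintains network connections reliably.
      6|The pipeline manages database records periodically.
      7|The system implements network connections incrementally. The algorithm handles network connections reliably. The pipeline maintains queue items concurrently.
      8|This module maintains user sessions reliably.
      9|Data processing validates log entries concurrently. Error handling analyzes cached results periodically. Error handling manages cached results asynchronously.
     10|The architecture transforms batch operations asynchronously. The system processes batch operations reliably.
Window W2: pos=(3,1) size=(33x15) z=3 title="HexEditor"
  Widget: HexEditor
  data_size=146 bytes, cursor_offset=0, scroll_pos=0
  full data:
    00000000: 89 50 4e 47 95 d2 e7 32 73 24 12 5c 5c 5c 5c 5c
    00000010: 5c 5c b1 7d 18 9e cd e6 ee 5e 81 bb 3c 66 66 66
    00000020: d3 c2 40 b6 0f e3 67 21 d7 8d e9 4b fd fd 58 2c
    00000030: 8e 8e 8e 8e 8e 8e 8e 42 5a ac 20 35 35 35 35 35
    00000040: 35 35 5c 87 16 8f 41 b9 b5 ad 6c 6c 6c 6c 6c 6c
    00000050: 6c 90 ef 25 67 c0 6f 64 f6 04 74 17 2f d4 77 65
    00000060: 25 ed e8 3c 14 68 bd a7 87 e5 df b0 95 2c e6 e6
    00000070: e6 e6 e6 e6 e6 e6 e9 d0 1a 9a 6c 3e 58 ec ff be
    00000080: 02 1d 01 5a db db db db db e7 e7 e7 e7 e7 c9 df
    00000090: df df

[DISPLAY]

━━━━━━━━━━━━━━━━━━━━━━━━━━━━━━━━━━┓  
 D┏━━━━━━━━━━━━━━━━━━━━━━━━━━━━━━━┓  
──┃ HexEditor                     ┃┓ 
Th┠───────────────────────────────┨┃ 
Er┃00000000  89 50 4e 47 95 d2 e7 ┃┨ 
  ┃00000010  5c 5c b1 7d 18 9e cd ┃┃ 
  ┃00000020  d3 c2 40 b6 0f e3 67 ┃┃ 
Th┃00000030  8e 8e 8e 8e 8e 8e 8e ┃┃ 
Th┃00000040  35 35 5c 87 16 8f 41 ┃┃ 
Th┃00000050  6c 90 ef 25 67 c0 6f ┃┃ 
Th┃00000060  25 ed e8 3c 14 68 bd ┃┃ 
Da┃00000070  e6 e6 e6 e6 e6 e6 e9 ┃┃ 
Th┃00000080  02 1d 01 5a db db db ┃┃ 
  ┃00000090  df df                ┃┛ 
  ┃                               ┃  
  ┗━━━━━━━━━━━━━━━━━━━━━━━━━━━━━━━┛  


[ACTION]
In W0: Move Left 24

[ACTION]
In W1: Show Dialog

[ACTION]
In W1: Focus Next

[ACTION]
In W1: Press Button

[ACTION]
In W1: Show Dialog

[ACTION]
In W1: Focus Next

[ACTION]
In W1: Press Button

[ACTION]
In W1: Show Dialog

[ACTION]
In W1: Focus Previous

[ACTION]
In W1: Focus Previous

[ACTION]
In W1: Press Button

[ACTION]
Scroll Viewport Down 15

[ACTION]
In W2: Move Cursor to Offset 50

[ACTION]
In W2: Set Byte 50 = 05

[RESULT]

━━━━━━━━━━━━━━━━━━━━━━━━━━━━━━━━━━┓  
 D┏━━━━━━━━━━━━━━━━━━━━━━━━━━━━━━━┓  
──┃ HexEditor                     ┃┓ 
Th┠───────────────────────────────┨┃ 
Er┃00000000  89 50 4e 47 95 d2 e7 ┃┨ 
  ┃00000010  5c 5c b1 7d 18 9e cd ┃┃ 
  ┃00000020  d3 c2 40 b6 0f e3 67 ┃┃ 
Th┃00000030  8e 8e 05 8e 8e 8e 8e ┃┃ 
Th┃00000040  35 35 5c 87 16 8f 41 ┃┃ 
Th┃00000050  6c 90 ef 25 67 c0 6f ┃┃ 
Th┃00000060  25 ed e8 3c 14 68 bd ┃┃ 
Da┃00000070  e6 e6 e6 e6 e6 e6 e9 ┃┃ 
Th┃00000080  02 1d 01 5a db db db ┃┃ 
  ┃00000090  df df                ┃┛ 
  ┃                               ┃  
  ┗━━━━━━━━━━━━━━━━━━━━━━━━━━━━━━━┛  


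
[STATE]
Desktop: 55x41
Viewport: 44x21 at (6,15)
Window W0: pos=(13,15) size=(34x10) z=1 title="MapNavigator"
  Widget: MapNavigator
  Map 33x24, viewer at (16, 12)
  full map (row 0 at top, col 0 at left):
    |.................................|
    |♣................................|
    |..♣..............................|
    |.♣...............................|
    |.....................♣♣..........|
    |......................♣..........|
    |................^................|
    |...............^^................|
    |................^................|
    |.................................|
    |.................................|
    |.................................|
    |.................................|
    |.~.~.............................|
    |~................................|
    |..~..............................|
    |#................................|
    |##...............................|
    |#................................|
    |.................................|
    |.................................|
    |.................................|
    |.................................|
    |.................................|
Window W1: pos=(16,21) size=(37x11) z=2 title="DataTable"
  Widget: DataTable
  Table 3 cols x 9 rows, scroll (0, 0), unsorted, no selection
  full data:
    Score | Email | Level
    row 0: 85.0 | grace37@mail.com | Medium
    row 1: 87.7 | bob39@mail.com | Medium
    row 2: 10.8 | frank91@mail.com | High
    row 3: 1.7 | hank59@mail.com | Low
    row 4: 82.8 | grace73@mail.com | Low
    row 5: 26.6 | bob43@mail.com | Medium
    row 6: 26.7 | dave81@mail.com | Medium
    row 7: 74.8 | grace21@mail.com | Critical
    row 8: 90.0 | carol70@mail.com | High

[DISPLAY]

       ┏━━━━━━━━━━━━━━━━━━━━━━━━━━━━━━━━┓   
       ┃ MapNavigator                   ┃   
       ┠────────────────────────────────┨   
       ┃................................┃   
       ┃................................┃   
       ┃................................┃   
       ┃..┏━━━━━━━━━━━━━━━━━━━━━━━━━━━━━━━━━
       ┃.~┃ DataTable                       
       ┃~.┠─────────────────────────────────
       ┗━━┃Score│Email           │Level     
          ┃─────┼────────────────┼────────  
          ┃85.0 │grace37@mail.com│Medium    
          ┃87.7 │bob39@mail.com  │Medium    
          ┃10.8 │frank91@mail.com│High      
          ┃1.7  │hank59@mail.com │Low       
          ┃82.8 │grace73@mail.com│Low       
          ┗━━━━━━━━━━━━━━━━━━━━━━━━━━━━━━━━━
                                            
                                            
                                            
                                            


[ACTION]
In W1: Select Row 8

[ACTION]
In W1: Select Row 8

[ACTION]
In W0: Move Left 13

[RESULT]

       ┏━━━━━━━━━━━━━━━━━━━━━━━━━━━━━━━━┓   
       ┃ MapNavigator                   ┃   
       ┠────────────────────────────────┨   
       ┃             ...................┃   
       ┃             ...................┃   
       ┃             ...................┃   
       ┃  ┏━━━━━━━━━━━━━━━━━━━━━━━━━━━━━━━━━
       ┃  ┃ DataTable                       
       ┃  ┠─────────────────────────────────
       ┗━━┃Score│Email           │Level     
          ┃─────┼────────────────┼────────  
          ┃85.0 │grace37@mail.com│Medium    
          ┃87.7 │bob39@mail.com  │Medium    
          ┃10.8 │frank91@mail.com│High      
          ┃1.7  │hank59@mail.com │Low       
          ┃82.8 │grace73@mail.com│Low       
          ┗━━━━━━━━━━━━━━━━━━━━━━━━━━━━━━━━━
                                            
                                            
                                            
                                            


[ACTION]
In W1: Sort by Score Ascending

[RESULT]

       ┏━━━━━━━━━━━━━━━━━━━━━━━━━━━━━━━━┓   
       ┃ MapNavigator                   ┃   
       ┠────────────────────────────────┨   
       ┃             ...................┃   
       ┃             ...................┃   
       ┃             ...................┃   
       ┃  ┏━━━━━━━━━━━━━━━━━━━━━━━━━━━━━━━━━
       ┃  ┃ DataTable                       
       ┃  ┠─────────────────────────────────
       ┗━━┃Scor▲│Email           │Level     
          ┃─────┼────────────────┼────────  
          ┃1.7  │hank59@mail.com │Low       
          ┃10.8 │frank91@mail.com│High      
          ┃26.6 │bob43@mail.com  │Medium    
          ┃26.7 │dave81@mail.com │Medium    
          ┃74.8 │grace21@mail.com│Critical  
          ┗━━━━━━━━━━━━━━━━━━━━━━━━━━━━━━━━━
                                            
                                            
                                            
                                            


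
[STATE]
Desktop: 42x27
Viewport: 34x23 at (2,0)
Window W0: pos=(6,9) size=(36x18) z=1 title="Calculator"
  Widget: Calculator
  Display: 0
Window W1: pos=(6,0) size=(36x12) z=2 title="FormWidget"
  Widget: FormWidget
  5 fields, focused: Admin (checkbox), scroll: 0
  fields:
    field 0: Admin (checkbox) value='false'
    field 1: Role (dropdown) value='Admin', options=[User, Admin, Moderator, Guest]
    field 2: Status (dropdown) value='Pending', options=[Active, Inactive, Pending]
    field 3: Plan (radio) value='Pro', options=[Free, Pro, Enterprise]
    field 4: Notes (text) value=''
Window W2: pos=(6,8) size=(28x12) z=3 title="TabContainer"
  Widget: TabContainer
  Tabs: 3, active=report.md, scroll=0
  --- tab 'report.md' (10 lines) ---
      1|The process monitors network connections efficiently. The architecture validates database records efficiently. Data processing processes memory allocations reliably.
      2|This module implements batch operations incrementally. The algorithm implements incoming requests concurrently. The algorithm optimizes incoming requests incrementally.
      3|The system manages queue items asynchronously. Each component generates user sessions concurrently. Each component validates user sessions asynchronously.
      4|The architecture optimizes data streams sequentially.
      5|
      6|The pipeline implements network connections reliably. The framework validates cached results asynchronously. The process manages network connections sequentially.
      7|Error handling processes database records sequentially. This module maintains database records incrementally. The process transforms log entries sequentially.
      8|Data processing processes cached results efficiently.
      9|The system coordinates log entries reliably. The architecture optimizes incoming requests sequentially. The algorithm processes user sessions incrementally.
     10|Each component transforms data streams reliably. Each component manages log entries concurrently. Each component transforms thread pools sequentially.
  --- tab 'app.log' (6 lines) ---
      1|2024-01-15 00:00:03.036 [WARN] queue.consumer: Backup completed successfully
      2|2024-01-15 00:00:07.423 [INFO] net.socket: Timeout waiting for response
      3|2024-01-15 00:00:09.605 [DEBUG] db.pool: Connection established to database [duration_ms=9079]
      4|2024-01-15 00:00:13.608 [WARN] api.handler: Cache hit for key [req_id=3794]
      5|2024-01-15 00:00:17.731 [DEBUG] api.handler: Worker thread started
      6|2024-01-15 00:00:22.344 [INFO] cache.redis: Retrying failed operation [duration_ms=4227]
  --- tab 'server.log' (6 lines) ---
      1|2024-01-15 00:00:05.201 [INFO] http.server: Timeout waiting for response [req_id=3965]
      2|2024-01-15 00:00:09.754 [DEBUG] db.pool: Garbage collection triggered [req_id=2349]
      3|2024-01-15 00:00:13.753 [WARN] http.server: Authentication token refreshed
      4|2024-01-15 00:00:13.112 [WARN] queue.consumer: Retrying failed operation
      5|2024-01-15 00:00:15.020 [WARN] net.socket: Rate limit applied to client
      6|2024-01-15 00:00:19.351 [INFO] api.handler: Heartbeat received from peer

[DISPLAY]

    ┏━━━━━━━━━━━━━━━━━━━━━━━━━━━━━
    ┃ FormWidget                  
    ┠─────────────────────────────
    ┃> Admin:      [ ]            
    ┃  Role:       [Admin         
    ┃  Status:     [Pending       
    ┃  Plan:       ( ) Free  (●) P
    ┃  Notes:      [              
    ┏━━━━━━━━━━━━━━━━━━━━━━━━━━┓  
    ┃ TabContainer             ┃  
    ┠──────────────────────────┨  
    ┃[report.md]│ app.log │ ser┃━━
    ┃──────────────────────────┃  
    ┃The process monitors netwo┃  
    ┃This module implements bat┃  
    ┃The system manages queue i┃  
    ┃The architecture optimizes┃  
    ┃                          ┃  
    ┃The pipeline implements ne┃  
    ┗━━━━━━━━━━━━━━━━━━━━━━━━━━┛  
    ┃│ 0 │ . │ = │ + │            
    ┃├───┼───┼───┼───┤            
    ┃│ C │ MC│ MR│ M+│            


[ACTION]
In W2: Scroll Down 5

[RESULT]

    ┏━━━━━━━━━━━━━━━━━━━━━━━━━━━━━
    ┃ FormWidget                  
    ┠─────────────────────────────
    ┃> Admin:      [ ]            
    ┃  Role:       [Admin         
    ┃  Status:     [Pending       
    ┃  Plan:       ( ) Free  (●) P
    ┃  Notes:      [              
    ┏━━━━━━━━━━━━━━━━━━━━━━━━━━┓  
    ┃ TabContainer             ┃  
    ┠──────────────────────────┨  
    ┃[report.md]│ app.log │ ser┃━━
    ┃──────────────────────────┃  
    ┃The pipeline implements ne┃  
    ┃Error handling processes d┃  
    ┃Data processing processes ┃  
    ┃The system coordinates log┃  
    ┃Each component transforms ┃  
    ┃                          ┃  
    ┗━━━━━━━━━━━━━━━━━━━━━━━━━━┛  
    ┃│ 0 │ . │ = │ + │            
    ┃├───┼───┼───┼───┤            
    ┃│ C │ MC│ MR│ M+│            


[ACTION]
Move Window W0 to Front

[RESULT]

    ┏━━━━━━━━━━━━━━━━━━━━━━━━━━━━━
    ┃ FormWidget                  
    ┠─────────────────────────────
    ┃> Admin:      [ ]            
    ┃  Role:       [Admin         
    ┃  Status:     [Pending       
    ┃  Plan:       ( ) Free  (●) P
    ┃  Notes:      [              
    ┏━━━━━━━━━━━━━━━━━━━━━━━━━━┓  
    ┏━━━━━━━━━━━━━━━━━━━━━━━━━━━━━
    ┃ Calculator                  
    ┠─────────────────────────────
    ┃                             
    ┃┌───┬───┬───┬───┐            
    ┃│ 7 │ 8 │ 9 │ ÷ │            
    ┃├───┼───┼───┼───┤            
    ┃│ 4 │ 5 │ 6 │ × │            
    ┃├───┼───┼───┼───┤            
    ┃│ 1 │ 2 │ 3 │ - │            
    ┃├───┼───┼───┼───┤            
    ┃│ 0 │ . │ = │ + │            
    ┃├───┼───┼───┼───┤            
    ┃│ C │ MC│ MR│ M+│            


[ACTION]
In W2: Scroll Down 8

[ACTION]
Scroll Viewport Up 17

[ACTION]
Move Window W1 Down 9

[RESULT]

                                  
                                  
                                  
                                  
                                  
                                  
                                  
                                  
    ┏━━━━━━━━━━━━━━━━━━━━━━━━━━┓  
    ┏━━━━━━━━━━━━━━━━━━━━━━━━━━━━━
    ┃ Calculator                  
    ┠─────────────────────────────
    ┃                             
    ┃┌───┬───┬───┬───┐            
    ┃│ 7 │ 8 │ 9 │ ÷ │            
    ┃├───┼───┼───┼───┤            
    ┃│ 4 │ 5 │ 6 │ × │            
    ┃├───┼───┼───┼───┤            
    ┃│ 1 │ 2 │ 3 │ - │            
    ┃├───┼───┼───┼───┤            
    ┃│ 0 │ . │ = │ + │            
    ┃├───┼───┼───┼───┤            
    ┃│ C │ MC│ MR│ M+│            


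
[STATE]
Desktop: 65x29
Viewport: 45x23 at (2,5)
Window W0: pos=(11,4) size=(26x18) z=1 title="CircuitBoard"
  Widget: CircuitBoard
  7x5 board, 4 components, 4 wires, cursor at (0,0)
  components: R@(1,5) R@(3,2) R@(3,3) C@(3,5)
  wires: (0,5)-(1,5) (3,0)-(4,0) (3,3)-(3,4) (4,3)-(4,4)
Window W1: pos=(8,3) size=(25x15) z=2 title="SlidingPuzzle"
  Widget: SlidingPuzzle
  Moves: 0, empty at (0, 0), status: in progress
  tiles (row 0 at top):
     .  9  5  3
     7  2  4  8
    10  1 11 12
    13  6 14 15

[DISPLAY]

      ┠───────────────────────┨   ┃          
      ┃┌────┬────┬────┬────┐  ┃───┨          
      ┃│    │  9 │  5 │  3 │  ┃   ┃          
      ┃├────┼────┼────┼────┤  ┃   ┃          
      ┃│  7 │  2 │  4 │  8 │  ┃   ┃          
      ┃├────┼────┼────┼────┤  ┃   ┃          
      ┃│ 10 │  1 │ 11 │ 12 │  ┃   ┃          
      ┃├────┼────┼────┼────┤  ┃   ┃          
      ┃│ 13 │  6 │ 14 │ 15 │  ┃   ┃          
      ┃└────┴────┴────┴────┘  ┃   ┃          
      ┃Moves: 0               ┃   ┃          
      ┃                       ┃   ┃          
      ┗━━━━━━━━━━━━━━━━━━━━━━━┛   ┃          
         ┃                        ┃          
         ┃                        ┃          
         ┃                        ┃          
         ┗━━━━━━━━━━━━━━━━━━━━━━━━┛          
                                             
                                             
                                             
                                             
                                             
                                             


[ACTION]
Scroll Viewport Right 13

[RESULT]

─────────────────┨   ┃                       
────┬────┬────┐  ┃───┨                       
  9 │  5 │  3 │  ┃   ┃                       
────┼────┼────┤  ┃   ┃                       
  2 │  4 │  8 │  ┃   ┃                       
────┼────┼────┤  ┃   ┃                       
  1 │ 11 │ 12 │  ┃   ┃                       
────┼────┼────┤  ┃   ┃                       
  6 │ 14 │ 15 │  ┃   ┃                       
────┴────┴────┘  ┃   ┃                       
 0               ┃   ┃                       
                 ┃   ┃                       
━━━━━━━━━━━━━━━━━┛   ┃                       
                     ┃                       
                     ┃                       
                     ┃                       
━━━━━━━━━━━━━━━━━━━━━┛                       
                                             
                                             
                                             
                                             
                                             
                                             


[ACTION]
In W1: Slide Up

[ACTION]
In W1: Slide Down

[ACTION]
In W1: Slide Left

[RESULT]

─────────────────┨   ┃                       
────┬────┬────┐  ┃───┨                       
    │  5 │  3 │  ┃   ┃                       
────┼────┼────┤  ┃   ┃                       
  2 │  4 │  8 │  ┃   ┃                       
────┼────┼────┤  ┃   ┃                       
  1 │ 11 │ 12 │  ┃   ┃                       
────┼────┼────┤  ┃   ┃                       
  6 │ 14 │ 15 │  ┃   ┃                       
────┴────┴────┘  ┃   ┃                       
 3               ┃   ┃                       
                 ┃   ┃                       
━━━━━━━━━━━━━━━━━┛   ┃                       
                     ┃                       
                     ┃                       
                     ┃                       
━━━━━━━━━━━━━━━━━━━━━┛                       
                                             
                                             
                                             
                                             
                                             
                                             


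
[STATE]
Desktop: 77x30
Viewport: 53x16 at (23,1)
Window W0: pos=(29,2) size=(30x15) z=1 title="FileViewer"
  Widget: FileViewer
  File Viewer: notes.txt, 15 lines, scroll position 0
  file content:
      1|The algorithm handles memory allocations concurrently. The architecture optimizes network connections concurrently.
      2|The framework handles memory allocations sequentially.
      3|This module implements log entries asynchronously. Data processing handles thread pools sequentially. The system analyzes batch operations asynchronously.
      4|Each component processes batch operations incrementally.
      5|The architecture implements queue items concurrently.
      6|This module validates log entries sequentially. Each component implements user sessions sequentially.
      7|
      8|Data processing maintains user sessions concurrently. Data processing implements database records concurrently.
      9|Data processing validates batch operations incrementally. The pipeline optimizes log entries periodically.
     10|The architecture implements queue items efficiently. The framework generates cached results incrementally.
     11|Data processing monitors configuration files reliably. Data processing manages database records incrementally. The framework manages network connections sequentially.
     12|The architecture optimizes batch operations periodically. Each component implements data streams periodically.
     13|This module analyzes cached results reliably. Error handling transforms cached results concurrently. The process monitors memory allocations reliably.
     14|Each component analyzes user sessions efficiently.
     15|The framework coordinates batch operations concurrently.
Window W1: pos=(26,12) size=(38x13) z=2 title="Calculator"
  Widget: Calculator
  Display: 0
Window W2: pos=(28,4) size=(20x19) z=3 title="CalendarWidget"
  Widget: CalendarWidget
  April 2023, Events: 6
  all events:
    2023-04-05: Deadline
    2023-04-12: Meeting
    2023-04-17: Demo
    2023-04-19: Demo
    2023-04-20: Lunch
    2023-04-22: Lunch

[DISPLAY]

                                                     
      ┏━━━━━━━━━━━━━━━━━━━━━━━━━━━━┓                 
      ┃ FileViewer                 ┃                 
     ┏━━━━━━━━━━━━━━━━━━┓──────────┨                 
     ┃ CalendarWidget   ┃les memor▲┃                 
     ┠──────────────────┨les memor█┃                 
     ┃    April 2023    ┃ents log ░┃                 
     ┃Mo Tu We Th Fr Sa ┃cesses ba░┃                 
     ┃                1 ┃mplements░┃                 
     ┃ 3  4  5*  6  7  8┃tes log e░┃                 
     ┃10 11 12* 13 14 15┃         ░┃                 
   ┏━┃17* 18 19* 20* 21 ┃━━━━━━━━━━━━━━━┓            
   ┃ ┃24 25 26 27 28 29 ┃               ┃            
   ┠─┃                  ┃───────────────┨            
   ┃ ┃                  ┃              0┃            
   ┃┌┃                  ┃               ┃            


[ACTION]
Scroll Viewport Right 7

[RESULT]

                                                     
     ┏━━━━━━━━━━━━━━━━━━━━━━━━━━━━┓                  
     ┃ FileViewer                 ┃                  
    ┏━━━━━━━━━━━━━━━━━━┓──────────┨                  
    ┃ CalendarWidget   ┃les memor▲┃                  
    ┠──────────────────┨les memor█┃                  
    ┃    April 2023    ┃ents log ░┃                  
    ┃Mo Tu We Th Fr Sa ┃cesses ba░┃                  
    ┃                1 ┃mplements░┃                  
    ┃ 3  4  5*  6  7  8┃tes log e░┃                  
    ┃10 11 12* 13 14 15┃         ░┃                  
  ┏━┃17* 18 19* 20* 21 ┃━━━━━━━━━━━━━━━┓             
  ┃ ┃24 25 26 27 28 29 ┃               ┃             
  ┠─┃                  ┃───────────────┨             
  ┃ ┃                  ┃              0┃             
  ┃┌┃                  ┃               ┃             


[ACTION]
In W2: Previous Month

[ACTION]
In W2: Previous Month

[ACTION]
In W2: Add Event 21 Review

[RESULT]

                                                     
     ┏━━━━━━━━━━━━━━━━━━━━━━━━━━━━┓                  
     ┃ FileViewer                 ┃                  
    ┏━━━━━━━━━━━━━━━━━━┓──────────┨                  
    ┃ CalendarWidget   ┃les memor▲┃                  
    ┠──────────────────┨les memor█┃                  
    ┃  February 2023   ┃ents log ░┃                  
    ┃Mo Tu We Th Fr Sa ┃cesses ba░┃                  
    ┃       1  2  3  4 ┃mplements░┃                  
    ┃ 6  7  8  9 10 11 ┃tes log e░┃                  
    ┃13 14 15 16 17 18 ┃         ░┃                  
  ┏━┃20 21* 22 23 24 25┃━━━━━━━━━━━━━━━┓             
  ┃ ┃27 28             ┃               ┃             
  ┠─┃                  ┃───────────────┨             
  ┃ ┃                  ┃              0┃             
  ┃┌┃                  ┃               ┃             


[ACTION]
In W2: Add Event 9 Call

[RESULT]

                                                     
     ┏━━━━━━━━━━━━━━━━━━━━━━━━━━━━┓                  
     ┃ FileViewer                 ┃                  
    ┏━━━━━━━━━━━━━━━━━━┓──────────┨                  
    ┃ CalendarWidget   ┃les memor▲┃                  
    ┠──────────────────┨les memor█┃                  
    ┃  February 2023   ┃ents log ░┃                  
    ┃Mo Tu We Th Fr Sa ┃cesses ba░┃                  
    ┃       1  2  3  4 ┃mplements░┃                  
    ┃ 6  7  8  9* 10 11┃tes log e░┃                  
    ┃13 14 15 16 17 18 ┃         ░┃                  
  ┏━┃20 21* 22 23 24 25┃━━━━━━━━━━━━━━━┓             
  ┃ ┃27 28             ┃               ┃             
  ┠─┃                  ┃───────────────┨             
  ┃ ┃                  ┃              0┃             
  ┃┌┃                  ┃               ┃             


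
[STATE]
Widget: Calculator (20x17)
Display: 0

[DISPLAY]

                   0
┌───┬───┬───┬───┐   
│ 7 │ 8 │ 9 │ ÷ │   
├───┼───┼───┼───┤   
│ 4 │ 5 │ 6 │ × │   
├───┼───┼───┼───┤   
│ 1 │ 2 │ 3 │ - │   
├───┼───┼───┼───┤   
│ 0 │ . │ = │ + │   
├───┼───┼───┼───┤   
│ C │ MC│ MR│ M+│   
└───┴───┴───┴───┘   
                    
                    
                    
                    
                    


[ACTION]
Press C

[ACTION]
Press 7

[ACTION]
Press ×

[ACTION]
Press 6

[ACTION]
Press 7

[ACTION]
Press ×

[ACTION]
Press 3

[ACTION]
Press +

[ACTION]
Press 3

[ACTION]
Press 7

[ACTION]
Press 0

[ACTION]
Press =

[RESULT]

                1777
┌───┬───┬───┬───┐   
│ 7 │ 8 │ 9 │ ÷ │   
├───┼───┼───┼───┤   
│ 4 │ 5 │ 6 │ × │   
├───┼───┼───┼───┤   
│ 1 │ 2 │ 3 │ - │   
├───┼───┼───┼───┤   
│ 0 │ . │ = │ + │   
├───┼───┼───┼───┤   
│ C │ MC│ MR│ M+│   
└───┴───┴───┴───┘   
                    
                    
                    
                    
                    


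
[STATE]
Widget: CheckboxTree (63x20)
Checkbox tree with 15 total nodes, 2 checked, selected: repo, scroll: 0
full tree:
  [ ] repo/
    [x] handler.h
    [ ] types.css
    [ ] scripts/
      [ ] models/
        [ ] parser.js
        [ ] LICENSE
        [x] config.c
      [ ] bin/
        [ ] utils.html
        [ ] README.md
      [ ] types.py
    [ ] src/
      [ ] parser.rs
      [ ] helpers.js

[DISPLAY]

>[-] repo/                                                     
   [x] handler.h                                               
   [ ] types.css                                               
   [-] scripts/                                                
     [-] models/                                               
       [ ] parser.js                                           
       [ ] LICENSE                                             
       [x] config.c                                            
     [ ] bin/                                                  
       [ ] utils.html                                          
       [ ] README.md                                           
     [ ] types.py                                              
   [ ] src/                                                    
     [ ] parser.rs                                             
     [ ] helpers.js                                            
                                                               
                                                               
                                                               
                                                               
                                                               


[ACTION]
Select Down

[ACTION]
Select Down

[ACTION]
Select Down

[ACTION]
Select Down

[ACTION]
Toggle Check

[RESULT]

 [-] repo/                                                     
   [x] handler.h                                               
   [ ] types.css                                               
   [-] scripts/                                                
>    [x] models/                                               
       [x] parser.js                                           
       [x] LICENSE                                             
       [x] config.c                                            
     [ ] bin/                                                  
       [ ] utils.html                                          
       [ ] README.md                                           
     [ ] types.py                                              
   [ ] src/                                                    
     [ ] parser.rs                                             
     [ ] helpers.js                                            
                                                               
                                                               
                                                               
                                                               
                                                               
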